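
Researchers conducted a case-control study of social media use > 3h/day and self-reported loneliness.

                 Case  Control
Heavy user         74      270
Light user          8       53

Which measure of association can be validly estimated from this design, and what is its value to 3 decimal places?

1.816

Cells: a = 74, b = 270, c = 8, d = 53.
This is a case-control study: participants were sampled on outcome status, so risks in the source population cannot be estimated directly — relative risk is not valid here. The odds ratio is the appropriate measure.
OR = (a·d)/(b·c) = (74 × 53) / (270 × 8) = 3922 / 2160 = 1.81574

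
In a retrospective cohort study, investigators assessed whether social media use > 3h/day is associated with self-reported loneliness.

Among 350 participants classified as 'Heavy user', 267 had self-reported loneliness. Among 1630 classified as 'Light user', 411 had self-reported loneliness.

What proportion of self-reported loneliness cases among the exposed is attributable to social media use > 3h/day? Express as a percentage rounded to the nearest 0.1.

66.9

From the description: a = 267, b = 83, c = 411, d = 1219.
Risk in exposed = 267/350 = 0.76286; risk in unexposed = 411/1630 = 0.25215.
RR = 0.76286/0.25215 = 3.02544
AR% = (RR − 1)/RR × 100 = (3.02544 − 1)/3.02544 × 100 = 66.9470%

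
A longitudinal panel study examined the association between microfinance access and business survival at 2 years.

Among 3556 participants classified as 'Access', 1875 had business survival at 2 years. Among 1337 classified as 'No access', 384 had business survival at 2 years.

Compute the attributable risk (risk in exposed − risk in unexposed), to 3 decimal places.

0.240

From the description: a = 1875, b = 1681, c = 384, d = 953.
Risk in exposed = 1875/3556 = 0.527278; risk in unexposed = 384/1337 = 0.287210.
Risk difference = 0.527278 − 0.287210 = 0.240068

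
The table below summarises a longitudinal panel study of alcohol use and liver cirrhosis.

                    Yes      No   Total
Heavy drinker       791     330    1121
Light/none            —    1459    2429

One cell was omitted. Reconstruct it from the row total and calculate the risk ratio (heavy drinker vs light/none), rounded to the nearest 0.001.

1.767

The missing cell is in the unexposed row: 2429 − 1459 = 970.
So a = 791, b = 330, c = 970, d = 1459.
RR = [a/(a+b)] / [c/(c+d)] = (791/1121) / (970/2429) = 0.70562/0.39934 = 1.76696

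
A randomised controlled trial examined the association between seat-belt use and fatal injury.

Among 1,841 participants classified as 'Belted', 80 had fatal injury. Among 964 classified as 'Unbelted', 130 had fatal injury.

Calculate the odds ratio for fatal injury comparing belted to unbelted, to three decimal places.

0.291

From the description: a = 80, b = 1761, c = 130, d = 834.
OR = (a·d)/(b·c) = (80 × 834) / (1761 × 130) = 66720 / 228930 = 0.29144
Exposure is associated with lower odds of fatal injury (OR = 0.29 < 1).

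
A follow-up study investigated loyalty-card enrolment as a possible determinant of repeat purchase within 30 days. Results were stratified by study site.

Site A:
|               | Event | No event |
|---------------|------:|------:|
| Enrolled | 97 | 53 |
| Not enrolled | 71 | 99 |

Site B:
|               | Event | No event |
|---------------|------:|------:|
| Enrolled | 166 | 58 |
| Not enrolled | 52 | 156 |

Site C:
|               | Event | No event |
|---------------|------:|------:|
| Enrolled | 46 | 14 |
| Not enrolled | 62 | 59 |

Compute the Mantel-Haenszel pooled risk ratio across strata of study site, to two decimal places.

RR_MH = Σ(aᵢ·n₀ᵢ/nᵢ) / Σ(cᵢ·n₁ᵢ/nᵢ), with n₁ᵢ = aᵢ+bᵢ (exposed), n₀ᵢ = cᵢ+dᵢ (unexposed), nᵢ = n₁ᵢ+n₀ᵢ.
Stratum 1 (Site A): n₁ = 150, n₀ = 170, n = 320; a·n₀/n = 97·170/320 = 51.5312; c·n₁/n = 71·150/320 = 33.2812
Stratum 2 (Site B): n₁ = 224, n₀ = 208, n = 432; a·n₀/n = 166·208/432 = 79.9259; c·n₁/n = 52·224/432 = 26.9630
Stratum 3 (Site C): n₁ = 60, n₀ = 121, n = 181; a·n₀/n = 46·121/181 = 30.7514; c·n₁/n = 62·60/181 = 20.5525
RR_MH = (51.5312 + 79.9259 + 30.7514) / (33.2812 + 26.9630 + 20.5525) = 162.2086 / 80.7967 = 2.00761

2.01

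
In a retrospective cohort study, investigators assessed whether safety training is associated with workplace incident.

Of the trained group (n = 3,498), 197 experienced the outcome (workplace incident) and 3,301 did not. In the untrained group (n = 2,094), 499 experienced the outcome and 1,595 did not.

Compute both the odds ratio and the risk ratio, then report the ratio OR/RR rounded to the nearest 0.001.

0.807

From the description: a = 197, b = 3301, c = 499, d = 1595.
OR = (197·1595)/(3301·499) = 314215/1647199 = 0.19076
Risk in exposed = 197/3498 = 0.05632; risk in unexposed = 499/2094 = 0.23830; RR = 0.23633
OR/RR = 0.19076 / 0.23633 = 0.80716
The outcome is not rare, so the OR lies further from 1 than the RR.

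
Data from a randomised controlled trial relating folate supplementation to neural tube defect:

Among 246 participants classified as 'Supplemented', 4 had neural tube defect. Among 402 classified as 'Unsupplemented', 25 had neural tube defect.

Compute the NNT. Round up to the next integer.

22

Risk in treated group = 4/246 = 0.01626; risk in control = 25/402 = 0.06219.
Absolute risk reduction = 0.06219 − 0.01626 = 0.04593
NNT = 1 / ARR = 1 / 0.04593 = 21.773 → round up → 22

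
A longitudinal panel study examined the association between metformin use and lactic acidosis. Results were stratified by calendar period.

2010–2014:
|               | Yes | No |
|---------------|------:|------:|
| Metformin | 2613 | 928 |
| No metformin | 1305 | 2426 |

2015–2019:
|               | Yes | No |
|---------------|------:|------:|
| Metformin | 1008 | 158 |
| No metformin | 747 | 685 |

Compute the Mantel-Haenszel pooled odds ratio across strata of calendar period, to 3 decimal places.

OR_MH = Σ(aᵢdᵢ/nᵢ) / Σ(bᵢcᵢ/nᵢ), where nᵢ is the stratum total.
Stratum 1 (2010–2014): n = 7272; a·d/n = 2613·2426/7272 = 871.7186; b·c/n = 928·1305/7272 = 166.5347
Stratum 2 (2015–2019): n = 2598; a·d/n = 1008·685/2598 = 265.7737; b·c/n = 158·747/2598 = 45.4296
OR_MH = (871.7186 + 265.7737) / (166.5347 + 45.4296) = 1137.4923 / 211.9642 = 5.36644

5.366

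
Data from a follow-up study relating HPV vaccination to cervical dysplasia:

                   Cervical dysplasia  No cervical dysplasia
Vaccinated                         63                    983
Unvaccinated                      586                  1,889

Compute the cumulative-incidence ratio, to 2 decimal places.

0.25

Cells: a = 63, b = 983, c = 586, d = 1889.
Risk in exposed = 63/1046 = 0.06023; risk in unexposed = 586/2475 = 0.23677.
RR = 0.06023 / 0.23677 = 0.25438
The risk is 75% lower among the exposed than among the unexposed.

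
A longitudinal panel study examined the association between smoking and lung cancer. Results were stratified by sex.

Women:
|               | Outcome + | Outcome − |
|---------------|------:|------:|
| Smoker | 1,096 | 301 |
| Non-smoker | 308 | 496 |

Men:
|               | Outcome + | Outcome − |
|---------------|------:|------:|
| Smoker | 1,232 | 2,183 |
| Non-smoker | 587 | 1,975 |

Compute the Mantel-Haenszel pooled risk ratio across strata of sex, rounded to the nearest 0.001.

RR_MH = Σ(aᵢ·n₀ᵢ/nᵢ) / Σ(cᵢ·n₁ᵢ/nᵢ), with n₁ᵢ = aᵢ+bᵢ (exposed), n₀ᵢ = cᵢ+dᵢ (unexposed), nᵢ = n₁ᵢ+n₀ᵢ.
Stratum 1 (Women): n₁ = 1397, n₀ = 804, n = 2201; a·n₀/n = 1096·804/2201 = 400.3562; c·n₁/n = 308·1397/2201 = 195.4911
Stratum 2 (Men): n₁ = 3415, n₀ = 2562, n = 5977; a·n₀/n = 1232·2562/5977 = 528.0883; c·n₁/n = 587·3415/5977 = 335.3865
RR_MH = (400.3562 + 528.0883) / (195.4911 + 335.3865) = 928.4445 / 530.8776 = 1.74889

1.749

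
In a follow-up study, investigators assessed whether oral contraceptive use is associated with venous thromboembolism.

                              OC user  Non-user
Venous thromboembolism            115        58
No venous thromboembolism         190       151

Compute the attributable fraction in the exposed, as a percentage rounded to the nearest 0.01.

Reading the table with exposure as columns: a = 115 (OC user, case), b = 190 (OC user, non-case), c = 58 (Non-user, case), d = 151.
Risk in exposed = 115/305 = 0.37705; risk in unexposed = 58/209 = 0.27751.
RR = 0.37705/0.27751 = 1.35868
AR% = (RR − 1)/RR × 100 = (1.35868 − 1)/1.35868 × 100 = 26.3990%

26.40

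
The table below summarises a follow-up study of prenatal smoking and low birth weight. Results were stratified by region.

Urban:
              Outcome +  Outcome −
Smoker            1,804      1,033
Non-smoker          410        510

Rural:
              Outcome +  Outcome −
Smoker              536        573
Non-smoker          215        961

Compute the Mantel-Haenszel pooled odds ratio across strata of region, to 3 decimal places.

OR_MH = Σ(aᵢdᵢ/nᵢ) / Σ(bᵢcᵢ/nᵢ), where nᵢ is the stratum total.
Stratum 1 (Urban): n = 3757; a·d/n = 1804·510/3757 = 244.8869; b·c/n = 1033·410/3757 = 112.7309
Stratum 2 (Rural): n = 2285; a·d/n = 536·961/2285 = 225.4249; b·c/n = 573·215/2285 = 53.9147
OR_MH = (244.8869 + 225.4249) / (112.7309 + 53.9147) = 470.3118 / 166.6456 = 2.82223

2.822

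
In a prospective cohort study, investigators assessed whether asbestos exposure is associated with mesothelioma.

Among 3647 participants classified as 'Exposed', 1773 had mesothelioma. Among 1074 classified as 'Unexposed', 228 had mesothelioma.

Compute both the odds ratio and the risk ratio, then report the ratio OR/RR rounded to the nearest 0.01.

From the description: a = 1773, b = 1874, c = 228, d = 846.
OR = (1773·846)/(1874·228) = 1499958/427272 = 3.51055
Risk in exposed = 1773/3647 = 0.48615; risk in unexposed = 228/1074 = 0.21229; RR = 2.29004
OR/RR = 3.51055 / 2.29004 = 1.53297
The outcome is not rare, so the OR lies further from 1 than the RR.

1.53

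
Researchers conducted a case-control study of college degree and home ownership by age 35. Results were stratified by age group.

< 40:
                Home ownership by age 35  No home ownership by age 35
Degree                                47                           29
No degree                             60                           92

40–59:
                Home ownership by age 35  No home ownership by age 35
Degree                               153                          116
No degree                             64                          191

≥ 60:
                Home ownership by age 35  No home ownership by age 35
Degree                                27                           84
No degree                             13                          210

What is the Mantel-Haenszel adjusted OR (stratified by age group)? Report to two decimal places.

3.66

OR_MH = Σ(aᵢdᵢ/nᵢ) / Σ(bᵢcᵢ/nᵢ), where nᵢ is the stratum total.
Stratum 1 (< 40): n = 228; a·d/n = 47·92/228 = 18.9649; b·c/n = 29·60/228 = 7.6316
Stratum 2 (40–59): n = 524; a·d/n = 153·191/524 = 55.7691; b·c/n = 116·64/524 = 14.1679
Stratum 3 (≥ 60): n = 334; a·d/n = 27·210/334 = 16.9760; b·c/n = 84·13/334 = 3.2695
OR_MH = (18.9649 + 55.7691 + 16.9760) / (7.6316 + 14.1679 + 3.2695) = 91.7100 / 25.0690 = 3.65831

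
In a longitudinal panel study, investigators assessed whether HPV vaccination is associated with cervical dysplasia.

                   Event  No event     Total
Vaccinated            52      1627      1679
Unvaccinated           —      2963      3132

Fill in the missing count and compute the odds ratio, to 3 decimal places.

0.560

The missing cell is in the unexposed row: 3132 − 2963 = 169.
So a = 52, b = 1627, c = 169, d = 2963.
OR = (a·d)/(b·c) = (52 × 2963) / (1627 × 169) = 154076 / 274963 = 0.56035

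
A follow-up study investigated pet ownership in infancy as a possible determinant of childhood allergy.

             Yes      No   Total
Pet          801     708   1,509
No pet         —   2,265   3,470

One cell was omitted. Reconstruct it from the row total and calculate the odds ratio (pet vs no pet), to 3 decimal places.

The missing cell is in the unexposed row: 3470 − 2265 = 1205.
So a = 801, b = 708, c = 1205, d = 2265.
OR = (a·d)/(b·c) = (801 × 2265) / (708 × 1205) = 1814265 / 853140 = 2.12657

2.127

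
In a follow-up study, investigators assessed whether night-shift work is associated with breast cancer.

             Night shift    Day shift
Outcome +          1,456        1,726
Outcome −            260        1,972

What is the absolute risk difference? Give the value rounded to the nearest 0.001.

0.382

Reading the table with exposure as columns: a = 1456 (Night shift, case), b = 260 (Night shift, non-case), c = 1726 (Day shift, case), d = 1972.
Risk in exposed = 1456/1716 = 0.848485; risk in unexposed = 1726/3698 = 0.466739.
Risk difference = 0.848485 − 0.466739 = 0.381746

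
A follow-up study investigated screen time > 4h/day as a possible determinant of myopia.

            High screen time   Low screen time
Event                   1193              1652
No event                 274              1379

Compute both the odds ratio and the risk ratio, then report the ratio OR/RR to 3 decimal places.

2.436

Reading the table with exposure as columns: a = 1193 (High screen time, case), b = 274 (High screen time, non-case), c = 1652 (Low screen time, case), d = 1379.
OR = (1193·1379)/(274·1652) = 1645147/452648 = 3.63450
Risk in exposed = 1193/1467 = 0.81322; risk in unexposed = 1652/3031 = 0.54503; RR = 1.49206
OR/RR = 3.63450 / 1.49206 = 2.43589
The outcome is not rare, so the OR lies further from 1 than the RR.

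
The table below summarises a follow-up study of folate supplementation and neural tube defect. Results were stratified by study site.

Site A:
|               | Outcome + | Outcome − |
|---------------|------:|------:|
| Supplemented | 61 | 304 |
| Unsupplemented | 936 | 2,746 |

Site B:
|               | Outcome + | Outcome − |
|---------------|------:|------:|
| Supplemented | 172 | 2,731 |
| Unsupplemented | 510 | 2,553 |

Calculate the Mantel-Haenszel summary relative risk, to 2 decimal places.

RR_MH = Σ(aᵢ·n₀ᵢ/nᵢ) / Σ(cᵢ·n₁ᵢ/nᵢ), with n₁ᵢ = aᵢ+bᵢ (exposed), n₀ᵢ = cᵢ+dᵢ (unexposed), nᵢ = n₁ᵢ+n₀ᵢ.
Stratum 1 (Site A): n₁ = 365, n₀ = 3682, n = 4047; a·n₀/n = 61·3682/4047 = 55.4984; c·n₁/n = 936·365/4047 = 84.4181
Stratum 2 (Site B): n₁ = 2903, n₀ = 3063, n = 5966; a·n₀/n = 172·3063/5966 = 88.3064; c·n₁/n = 510·2903/5966 = 248.1612
RR_MH = (55.4984 + 88.3064) / (84.4181 + 248.1612) = 143.8048 / 332.5793 = 0.43239

0.43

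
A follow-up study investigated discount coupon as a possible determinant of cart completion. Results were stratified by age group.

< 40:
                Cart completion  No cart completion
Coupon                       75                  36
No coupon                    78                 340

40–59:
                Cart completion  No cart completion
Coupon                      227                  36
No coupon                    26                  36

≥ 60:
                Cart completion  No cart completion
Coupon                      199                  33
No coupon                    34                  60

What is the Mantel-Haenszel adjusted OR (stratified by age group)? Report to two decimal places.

OR_MH = Σ(aᵢdᵢ/nᵢ) / Σ(bᵢcᵢ/nᵢ), where nᵢ is the stratum total.
Stratum 1 (< 40): n = 529; a·d/n = 75·340/529 = 48.2042; b·c/n = 36·78/529 = 5.3081
Stratum 2 (40–59): n = 325; a·d/n = 227·36/325 = 25.1446; b·c/n = 36·26/325 = 2.8800
Stratum 3 (≥ 60): n = 326; a·d/n = 199·60/326 = 36.6258; b·c/n = 33·34/326 = 3.4417
OR_MH = (48.2042 + 25.1446 + 36.6258) / (5.3081 + 2.8800 + 3.4417) = 109.9745 / 11.6298 = 9.45623

9.46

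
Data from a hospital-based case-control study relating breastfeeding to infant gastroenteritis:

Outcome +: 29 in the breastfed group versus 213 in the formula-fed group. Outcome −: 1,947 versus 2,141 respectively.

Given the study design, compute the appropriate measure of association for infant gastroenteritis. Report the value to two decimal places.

0.15

From the description: a = 29, b = 1947, c = 213, d = 2141.
This is a hospital-based case-control study: participants were sampled on outcome status, so risks in the source population cannot be estimated directly — relative risk is not valid here. The odds ratio is the appropriate measure.
OR = (a·d)/(b·c) = (29 × 2141) / (1947 × 213) = 62089 / 414711 = 0.14972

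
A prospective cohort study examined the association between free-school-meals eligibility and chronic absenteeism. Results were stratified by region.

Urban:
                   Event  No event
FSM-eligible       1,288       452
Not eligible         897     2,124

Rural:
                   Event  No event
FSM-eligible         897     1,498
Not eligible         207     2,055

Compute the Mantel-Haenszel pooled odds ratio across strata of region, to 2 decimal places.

OR_MH = Σ(aᵢdᵢ/nᵢ) / Σ(bᵢcᵢ/nᵢ), where nᵢ is the stratum total.
Stratum 1 (Urban): n = 4761; a·d/n = 1288·2124/4761 = 574.6087; b·c/n = 452·897/4761 = 85.1594
Stratum 2 (Rural): n = 4657; a·d/n = 897·2055/4657 = 395.8203; b·c/n = 1498·207/4657 = 66.5849
OR_MH = (574.6087 + 395.8203) / (85.1594 + 66.5849) = 970.4290 / 151.7443 = 6.39516

6.40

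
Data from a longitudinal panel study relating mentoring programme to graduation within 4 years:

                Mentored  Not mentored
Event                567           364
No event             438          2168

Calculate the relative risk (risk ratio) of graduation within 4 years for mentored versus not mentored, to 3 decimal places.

3.924

Reading the table with exposure as columns: a = 567 (Mentored, case), b = 438 (Mentored, non-case), c = 364 (Not mentored, case), d = 2168.
Risk in exposed = 567/1005 = 0.56418; risk in unexposed = 364/2532 = 0.14376.
RR = 0.56418 / 0.14376 = 3.92445
The risk among the exposed is 3.92 times that among the unexposed.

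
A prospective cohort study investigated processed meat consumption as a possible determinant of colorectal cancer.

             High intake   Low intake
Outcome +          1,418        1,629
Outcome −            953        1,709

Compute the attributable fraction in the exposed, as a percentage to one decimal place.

18.4

Reading the table with exposure as columns: a = 1418 (High intake, case), b = 953 (High intake, non-case), c = 1629 (Low intake, case), d = 1709.
Risk in exposed = 1418/2371 = 0.59806; risk in unexposed = 1629/3338 = 0.48802.
RR = 0.59806/0.48802 = 1.22549
AR% = (RR − 1)/RR × 100 = (1.22549 − 1)/1.22549 × 100 = 18.4000%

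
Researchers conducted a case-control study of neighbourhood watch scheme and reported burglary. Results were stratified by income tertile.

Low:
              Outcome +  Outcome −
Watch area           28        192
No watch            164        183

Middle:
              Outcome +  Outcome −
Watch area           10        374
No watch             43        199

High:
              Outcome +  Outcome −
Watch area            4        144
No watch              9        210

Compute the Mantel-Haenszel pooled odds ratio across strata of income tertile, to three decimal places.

0.171

OR_MH = Σ(aᵢdᵢ/nᵢ) / Σ(bᵢcᵢ/nᵢ), where nᵢ is the stratum total.
Stratum 1 (Low): n = 567; a·d/n = 28·183/567 = 9.0370; b·c/n = 192·164/567 = 55.5344
Stratum 2 (Middle): n = 626; a·d/n = 10·199/626 = 3.1789; b·c/n = 374·43/626 = 25.6901
Stratum 3 (High): n = 367; a·d/n = 4·210/367 = 2.2888; b·c/n = 144·9/367 = 3.5313
OR_MH = (9.0370 + 3.1789 + 2.2888) / (55.5344 + 25.6901 + 3.5313) = 14.5048 / 84.7558 = 0.17114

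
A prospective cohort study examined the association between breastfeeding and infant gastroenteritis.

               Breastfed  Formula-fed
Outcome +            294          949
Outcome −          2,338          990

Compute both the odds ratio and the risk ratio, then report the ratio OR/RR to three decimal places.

0.575

Reading the table with exposure as columns: a = 294 (Breastfed, case), b = 2338 (Breastfed, non-case), c = 949 (Formula-fed, case), d = 990.
OR = (294·990)/(2338·949) = 291060/2218762 = 0.13118
Risk in exposed = 294/2632 = 0.11170; risk in unexposed = 949/1939 = 0.48943; RR = 0.22823
OR/RR = 0.13118 / 0.22823 = 0.57478
The outcome is not rare, so the OR lies further from 1 than the RR.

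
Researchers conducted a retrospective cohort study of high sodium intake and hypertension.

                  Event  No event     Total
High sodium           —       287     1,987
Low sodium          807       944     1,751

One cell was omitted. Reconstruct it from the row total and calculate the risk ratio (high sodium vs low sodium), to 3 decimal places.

1.856

The missing cell is in the exposed row: 1987 − 287 = 1700.
So a = 1700, b = 287, c = 807, d = 944.
RR = [a/(a+b)] / [c/(c+d)] = (1700/1987) / (807/1751) = 0.85556/0.46088 = 1.85637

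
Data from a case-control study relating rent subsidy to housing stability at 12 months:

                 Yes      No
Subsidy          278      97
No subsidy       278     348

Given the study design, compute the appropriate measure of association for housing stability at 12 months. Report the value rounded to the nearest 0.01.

3.59

Cells: a = 278, b = 97, c = 278, d = 348.
This is a case-control study: participants were sampled on outcome status, so risks in the source population cannot be estimated directly — relative risk is not valid here. The odds ratio is the appropriate measure.
OR = (a·d)/(b·c) = (278 × 348) / (97 × 278) = 96744 / 26966 = 3.58763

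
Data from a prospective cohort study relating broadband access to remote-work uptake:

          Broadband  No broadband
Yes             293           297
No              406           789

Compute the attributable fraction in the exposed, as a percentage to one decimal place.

Reading the table with exposure as columns: a = 293 (Broadband, case), b = 406 (Broadband, non-case), c = 297 (No broadband, case), d = 789.
Risk in exposed = 293/699 = 0.41917; risk in unexposed = 297/1086 = 0.27348.
RR = 0.41917/0.27348 = 1.53272
AR% = (RR − 1)/RR × 100 = (1.53272 − 1)/1.53272 × 100 = 34.7567%

34.8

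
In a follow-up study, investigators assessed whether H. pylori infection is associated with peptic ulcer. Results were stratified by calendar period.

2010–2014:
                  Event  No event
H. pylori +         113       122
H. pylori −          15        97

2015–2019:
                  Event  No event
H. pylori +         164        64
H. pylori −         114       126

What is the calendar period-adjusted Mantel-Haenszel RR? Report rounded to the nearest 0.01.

1.84

RR_MH = Σ(aᵢ·n₀ᵢ/nᵢ) / Σ(cᵢ·n₁ᵢ/nᵢ), with n₁ᵢ = aᵢ+bᵢ (exposed), n₀ᵢ = cᵢ+dᵢ (unexposed), nᵢ = n₁ᵢ+n₀ᵢ.
Stratum 1 (2010–2014): n₁ = 235, n₀ = 112, n = 347; a·n₀/n = 113·112/347 = 36.4726; c·n₁/n = 15·235/347 = 10.1585
Stratum 2 (2015–2019): n₁ = 228, n₀ = 240, n = 468; a·n₀/n = 164·240/468 = 84.1026; c·n₁/n = 114·228/468 = 55.5385
RR_MH = (36.4726 + 84.1026) / (10.1585 + 55.5385) = 120.5752 / 65.6970 = 1.83532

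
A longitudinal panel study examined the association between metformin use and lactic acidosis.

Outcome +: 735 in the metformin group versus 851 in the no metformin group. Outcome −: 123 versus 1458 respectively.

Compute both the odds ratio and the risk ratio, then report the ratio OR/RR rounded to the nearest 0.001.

From the description: a = 735, b = 123, c = 851, d = 1458.
OR = (735·1458)/(123·851) = 1071630/104673 = 10.23788
Risk in exposed = 735/858 = 0.85664; risk in unexposed = 851/2309 = 0.36856; RR = 2.32431
OR/RR = 10.23788 / 2.32431 = 4.40469
The outcome is not rare, so the OR lies further from 1 than the RR.

4.405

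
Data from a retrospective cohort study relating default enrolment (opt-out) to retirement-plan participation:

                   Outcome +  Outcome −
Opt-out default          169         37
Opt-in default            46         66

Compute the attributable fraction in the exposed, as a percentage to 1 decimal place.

Cells: a = 169, b = 37, c = 46, d = 66.
Risk in exposed = 169/206 = 0.82039; risk in unexposed = 46/112 = 0.41071.
RR = 0.82039/0.41071 = 1.99747
AR% = (RR − 1)/RR × 100 = (1.99747 − 1)/1.99747 × 100 = 49.9366%

49.9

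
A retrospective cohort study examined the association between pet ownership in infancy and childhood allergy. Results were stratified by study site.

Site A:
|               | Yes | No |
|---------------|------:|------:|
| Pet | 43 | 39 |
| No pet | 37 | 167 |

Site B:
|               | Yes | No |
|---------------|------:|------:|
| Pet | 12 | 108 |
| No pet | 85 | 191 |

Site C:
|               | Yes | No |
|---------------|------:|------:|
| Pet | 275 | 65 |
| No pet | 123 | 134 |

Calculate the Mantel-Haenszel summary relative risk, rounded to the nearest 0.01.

1.48

RR_MH = Σ(aᵢ·n₀ᵢ/nᵢ) / Σ(cᵢ·n₁ᵢ/nᵢ), with n₁ᵢ = aᵢ+bᵢ (exposed), n₀ᵢ = cᵢ+dᵢ (unexposed), nᵢ = n₁ᵢ+n₀ᵢ.
Stratum 1 (Site A): n₁ = 82, n₀ = 204, n = 286; a·n₀/n = 43·204/286 = 30.6713; c·n₁/n = 37·82/286 = 10.6084
Stratum 2 (Site B): n₁ = 120, n₀ = 276, n = 396; a·n₀/n = 12·276/396 = 8.3636; c·n₁/n = 85·120/396 = 25.7576
Stratum 3 (Site C): n₁ = 340, n₀ = 257, n = 597; a·n₀/n = 275·257/597 = 118.3836; c·n₁/n = 123·340/597 = 70.0503
RR_MH = (30.6713 + 8.3636 + 118.3836) / (10.6084 + 25.7576 + 70.0503) = 157.4185 / 106.4162 = 1.47927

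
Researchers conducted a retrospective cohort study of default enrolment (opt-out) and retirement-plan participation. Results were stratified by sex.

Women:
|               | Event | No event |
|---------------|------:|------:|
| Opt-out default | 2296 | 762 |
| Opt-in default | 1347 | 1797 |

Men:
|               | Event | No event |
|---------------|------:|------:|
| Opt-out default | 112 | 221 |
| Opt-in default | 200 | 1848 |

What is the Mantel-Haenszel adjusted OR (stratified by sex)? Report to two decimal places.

OR_MH = Σ(aᵢdᵢ/nᵢ) / Σ(bᵢcᵢ/nᵢ), where nᵢ is the stratum total.
Stratum 1 (Women): n = 6202; a·d/n = 2296·1797/6202 = 665.2551; b·c/n = 762·1347/6202 = 165.4973
Stratum 2 (Men): n = 2381; a·d/n = 112·1848/2381 = 86.9282; b·c/n = 221·200/2381 = 18.5636
OR_MH = (665.2551 + 86.9282) / (165.4973 + 18.5636) = 752.1833 / 184.0609 = 4.08660

4.09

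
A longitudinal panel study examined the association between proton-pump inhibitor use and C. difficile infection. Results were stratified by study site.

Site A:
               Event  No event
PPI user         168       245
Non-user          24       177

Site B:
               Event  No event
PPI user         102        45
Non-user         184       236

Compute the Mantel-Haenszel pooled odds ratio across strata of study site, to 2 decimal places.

3.76

OR_MH = Σ(aᵢdᵢ/nᵢ) / Σ(bᵢcᵢ/nᵢ), where nᵢ is the stratum total.
Stratum 1 (Site A): n = 614; a·d/n = 168·177/614 = 48.4300; b·c/n = 245·24/614 = 9.5765
Stratum 2 (Site B): n = 567; a·d/n = 102·236/567 = 42.4550; b·c/n = 45·184/567 = 14.6032
OR_MH = (48.4300 + 42.4550) / (9.5765 + 14.6032) = 90.8850 / 24.1797 = 3.75873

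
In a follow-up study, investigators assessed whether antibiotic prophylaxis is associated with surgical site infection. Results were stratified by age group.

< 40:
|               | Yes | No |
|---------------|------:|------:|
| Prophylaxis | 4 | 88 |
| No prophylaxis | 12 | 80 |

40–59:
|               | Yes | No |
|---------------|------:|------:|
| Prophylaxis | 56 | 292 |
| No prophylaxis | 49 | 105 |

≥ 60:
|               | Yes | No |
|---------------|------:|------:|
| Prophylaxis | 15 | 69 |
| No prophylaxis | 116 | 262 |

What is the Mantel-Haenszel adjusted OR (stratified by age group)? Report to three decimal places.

OR_MH = Σ(aᵢdᵢ/nᵢ) / Σ(bᵢcᵢ/nᵢ), where nᵢ is the stratum total.
Stratum 1 (< 40): n = 184; a·d/n = 4·80/184 = 1.7391; b·c/n = 88·12/184 = 5.7391
Stratum 2 (40–59): n = 502; a·d/n = 56·105/502 = 11.7131; b·c/n = 292·49/502 = 28.5020
Stratum 3 (≥ 60): n = 462; a·d/n = 15·262/462 = 8.5065; b·c/n = 69·116/462 = 17.3247
OR_MH = (1.7391 + 11.7131 + 8.5065) / (5.7391 + 28.5020 + 17.3247) = 21.9588 / 51.5658 = 0.42584

0.426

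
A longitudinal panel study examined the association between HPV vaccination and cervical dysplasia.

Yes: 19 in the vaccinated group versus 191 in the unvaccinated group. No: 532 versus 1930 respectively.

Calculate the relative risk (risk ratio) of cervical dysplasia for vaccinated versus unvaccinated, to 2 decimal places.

From the description: a = 19, b = 532, c = 191, d = 1930.
Risk in exposed = 19/551 = 0.03448; risk in unexposed = 191/2121 = 0.09005.
RR = 0.03448 / 0.09005 = 0.38292
The risk is 62% lower among the exposed than among the unexposed.

0.38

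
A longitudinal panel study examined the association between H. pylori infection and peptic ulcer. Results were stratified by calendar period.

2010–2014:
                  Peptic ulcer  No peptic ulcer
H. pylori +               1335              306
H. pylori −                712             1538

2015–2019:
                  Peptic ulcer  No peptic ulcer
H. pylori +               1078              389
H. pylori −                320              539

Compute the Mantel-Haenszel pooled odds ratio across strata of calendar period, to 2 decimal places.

OR_MH = Σ(aᵢdᵢ/nᵢ) / Σ(bᵢcᵢ/nᵢ), where nᵢ is the stratum total.
Stratum 1 (2010–2014): n = 3891; a·d/n = 1335·1538/3891 = 527.6870; b·c/n = 306·712/3891 = 55.9938
Stratum 2 (2015–2019): n = 2326; a·d/n = 1078·539/2326 = 249.8031; b·c/n = 389·320/2326 = 53.5168
OR_MH = (527.6870 + 249.8031) / (55.9938 + 53.5168) = 777.4901 / 109.5106 = 7.09968

7.10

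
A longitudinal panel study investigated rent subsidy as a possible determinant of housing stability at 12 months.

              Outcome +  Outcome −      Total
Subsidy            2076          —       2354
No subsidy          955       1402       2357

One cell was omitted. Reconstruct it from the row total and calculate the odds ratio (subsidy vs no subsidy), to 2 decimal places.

The missing cell is in the exposed row: 2354 − 2076 = 278.
So a = 2076, b = 278, c = 955, d = 1402.
OR = (a·d)/(b·c) = (2076 × 1402) / (278 × 955) = 2910552 / 265490 = 10.96294

10.96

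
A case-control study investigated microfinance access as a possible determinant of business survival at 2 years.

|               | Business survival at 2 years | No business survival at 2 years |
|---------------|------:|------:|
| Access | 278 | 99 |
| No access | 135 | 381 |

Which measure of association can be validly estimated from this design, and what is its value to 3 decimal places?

7.925

Cells: a = 278, b = 99, c = 135, d = 381.
This is a case-control study: participants were sampled on outcome status, so risks in the source population cannot be estimated directly — relative risk is not valid here. The odds ratio is the appropriate measure.
OR = (a·d)/(b·c) = (278 × 381) / (99 × 135) = 105918 / 13365 = 7.92503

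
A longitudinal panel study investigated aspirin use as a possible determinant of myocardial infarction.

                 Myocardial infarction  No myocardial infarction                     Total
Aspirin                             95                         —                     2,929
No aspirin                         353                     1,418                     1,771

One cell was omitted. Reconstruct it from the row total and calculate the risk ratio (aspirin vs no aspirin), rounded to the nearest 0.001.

0.163

The missing cell is in the exposed row: 2929 − 95 = 2834.
So a = 95, b = 2834, c = 353, d = 1418.
RR = [a/(a+b)] / [c/(c+d)] = (95/2929) / (353/1771) = 0.03243/0.19932 = 0.16272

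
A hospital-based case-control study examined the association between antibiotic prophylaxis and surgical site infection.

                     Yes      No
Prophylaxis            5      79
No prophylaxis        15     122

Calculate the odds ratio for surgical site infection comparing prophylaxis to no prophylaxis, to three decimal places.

0.515

Cells: a = 5, b = 79, c = 15, d = 122.
OR = (a·d)/(b·c) = (5 × 122) / (79 × 15) = 610 / 1185 = 0.51477
Exposure is associated with lower odds of surgical site infection (OR = 0.51 < 1).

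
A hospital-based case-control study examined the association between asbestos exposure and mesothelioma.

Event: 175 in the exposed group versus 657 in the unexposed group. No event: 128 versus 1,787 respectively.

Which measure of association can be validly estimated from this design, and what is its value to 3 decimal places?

3.719

From the description: a = 175, b = 128, c = 657, d = 1787.
This is a hospital-based case-control study: participants were sampled on outcome status, so risks in the source population cannot be estimated directly — relative risk is not valid here. The odds ratio is the appropriate measure.
OR = (a·d)/(b·c) = (175 × 1787) / (128 × 657) = 312725 / 84096 = 3.71867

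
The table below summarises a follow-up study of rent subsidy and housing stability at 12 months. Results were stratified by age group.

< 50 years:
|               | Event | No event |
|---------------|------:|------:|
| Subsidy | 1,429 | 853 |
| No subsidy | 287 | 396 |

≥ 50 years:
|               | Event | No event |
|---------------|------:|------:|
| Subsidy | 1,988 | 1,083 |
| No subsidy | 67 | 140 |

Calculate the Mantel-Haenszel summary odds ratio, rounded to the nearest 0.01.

OR_MH = Σ(aᵢdᵢ/nᵢ) / Σ(bᵢcᵢ/nᵢ), where nᵢ is the stratum total.
Stratum 1 (< 50 years): n = 2965; a·d/n = 1429·396/2965 = 190.8546; b·c/n = 853·287/2965 = 82.5669
Stratum 2 (≥ 50 years): n = 3278; a·d/n = 1988·140/3278 = 84.9054; b·c/n = 1083·67/3278 = 22.1358
OR_MH = (190.8546 + 84.9054) / (82.5669 + 22.1358) = 275.7601 / 104.7027 = 2.63374

2.63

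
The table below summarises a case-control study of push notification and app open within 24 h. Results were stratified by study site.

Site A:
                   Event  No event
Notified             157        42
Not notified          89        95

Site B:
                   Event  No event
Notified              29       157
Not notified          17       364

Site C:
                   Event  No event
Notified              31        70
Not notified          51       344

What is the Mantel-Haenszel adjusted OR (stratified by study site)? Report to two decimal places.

OR_MH = Σ(aᵢdᵢ/nᵢ) / Σ(bᵢcᵢ/nᵢ), where nᵢ is the stratum total.
Stratum 1 (Site A): n = 383; a·d/n = 157·95/383 = 38.9426; b·c/n = 42·89/383 = 9.7598
Stratum 2 (Site B): n = 567; a·d/n = 29·364/567 = 18.6173; b·c/n = 157·17/567 = 4.7072
Stratum 3 (Site C): n = 496; a·d/n = 31·344/496 = 21.5000; b·c/n = 70·51/496 = 7.1976
OR_MH = (38.9426 + 18.6173 + 21.5000) / (9.7598 + 4.7072 + 7.1976) = 79.0598 / 21.6646 = 3.64926

3.65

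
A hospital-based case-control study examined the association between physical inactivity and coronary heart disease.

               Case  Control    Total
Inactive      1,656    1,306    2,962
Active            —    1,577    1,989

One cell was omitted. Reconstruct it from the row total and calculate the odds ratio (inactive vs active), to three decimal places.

The missing cell is in the unexposed row: 1989 − 1577 = 412.
So a = 1656, b = 1306, c = 412, d = 1577.
OR = (a·d)/(b·c) = (1656 × 1577) / (1306 × 412) = 2611512 / 538072 = 4.85346

4.853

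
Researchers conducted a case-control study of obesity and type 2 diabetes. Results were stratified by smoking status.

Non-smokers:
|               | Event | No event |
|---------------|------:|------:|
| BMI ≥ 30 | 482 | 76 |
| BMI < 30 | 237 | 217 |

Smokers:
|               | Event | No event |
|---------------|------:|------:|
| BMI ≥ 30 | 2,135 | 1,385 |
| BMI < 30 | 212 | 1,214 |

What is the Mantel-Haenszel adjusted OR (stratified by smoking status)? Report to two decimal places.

8.13

OR_MH = Σ(aᵢdᵢ/nᵢ) / Σ(bᵢcᵢ/nᵢ), where nᵢ is the stratum total.
Stratum 1 (Non-smokers): n = 1012; a·d/n = 482·217/1012 = 103.3538; b·c/n = 76·237/1012 = 17.7984
Stratum 2 (Smokers): n = 4946; a·d/n = 2135·1214/4946 = 524.0376; b·c/n = 1385·212/4946 = 59.3651
OR_MH = (103.3538 + 524.0376) / (17.7984 + 59.3651) = 627.3914 / 77.1636 = 8.13067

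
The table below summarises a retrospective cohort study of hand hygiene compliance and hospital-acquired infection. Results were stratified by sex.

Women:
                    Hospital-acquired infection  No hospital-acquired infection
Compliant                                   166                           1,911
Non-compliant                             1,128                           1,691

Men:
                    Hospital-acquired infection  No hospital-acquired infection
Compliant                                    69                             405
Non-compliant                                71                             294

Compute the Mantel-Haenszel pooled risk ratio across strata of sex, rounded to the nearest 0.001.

RR_MH = Σ(aᵢ·n₀ᵢ/nᵢ) / Σ(cᵢ·n₁ᵢ/nᵢ), with n₁ᵢ = aᵢ+bᵢ (exposed), n₀ᵢ = cᵢ+dᵢ (unexposed), nᵢ = n₁ᵢ+n₀ᵢ.
Stratum 1 (Women): n₁ = 2077, n₀ = 2819, n = 4896; a·n₀/n = 166·2819/4896 = 95.5788; c·n₁/n = 1128·2077/4896 = 478.5245
Stratum 2 (Men): n₁ = 474, n₀ = 365, n = 839; a·n₀/n = 69·365/839 = 30.0179; c·n₁/n = 71·474/839 = 40.1120
RR_MH = (95.5788 + 30.0179) / (478.5245 + 40.1120) = 125.5967 / 518.6365 = 0.24217

0.242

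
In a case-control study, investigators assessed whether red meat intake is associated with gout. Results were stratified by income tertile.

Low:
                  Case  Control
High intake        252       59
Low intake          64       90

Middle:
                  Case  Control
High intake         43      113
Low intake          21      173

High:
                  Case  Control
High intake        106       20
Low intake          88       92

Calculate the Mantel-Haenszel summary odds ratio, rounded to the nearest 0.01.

OR_MH = Σ(aᵢdᵢ/nᵢ) / Σ(bᵢcᵢ/nᵢ), where nᵢ is the stratum total.
Stratum 1 (Low): n = 465; a·d/n = 252·90/465 = 48.7742; b·c/n = 59·64/465 = 8.1204
Stratum 2 (Middle): n = 350; a·d/n = 43·173/350 = 21.2543; b·c/n = 113·21/350 = 6.7800
Stratum 3 (High): n = 306; a·d/n = 106·92/306 = 31.8693; b·c/n = 20·88/306 = 5.7516
OR_MH = (48.7742 + 21.2543 + 31.8693) / (8.1204 + 6.7800 + 5.7516) = 101.8978 / 20.6521 = 4.93402

4.93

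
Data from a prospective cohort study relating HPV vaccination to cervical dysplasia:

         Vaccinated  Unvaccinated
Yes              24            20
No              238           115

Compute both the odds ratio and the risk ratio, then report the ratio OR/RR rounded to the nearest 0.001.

0.938

Reading the table with exposure as columns: a = 24 (Vaccinated, case), b = 238 (Vaccinated, non-case), c = 20 (Unvaccinated, case), d = 115.
OR = (24·115)/(238·20) = 2760/4760 = 0.57983
Risk in exposed = 24/262 = 0.09160; risk in unexposed = 20/135 = 0.14815; RR = 0.61832
OR/RR = 0.57983 / 0.61832 = 0.93775
The outcome is not rare, so the OR lies further from 1 than the RR.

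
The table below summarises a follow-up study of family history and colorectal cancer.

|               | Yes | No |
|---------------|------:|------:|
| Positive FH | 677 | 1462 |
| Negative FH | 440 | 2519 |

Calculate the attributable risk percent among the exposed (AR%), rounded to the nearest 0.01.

53.02

Cells: a = 677, b = 1462, c = 440, d = 2519.
Risk in exposed = 677/2139 = 0.31650; risk in unexposed = 440/2959 = 0.14870.
RR = 0.31650/0.14870 = 2.12848
AR% = (RR − 1)/RR × 100 = (2.12848 − 1)/2.12848 × 100 = 53.0182%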